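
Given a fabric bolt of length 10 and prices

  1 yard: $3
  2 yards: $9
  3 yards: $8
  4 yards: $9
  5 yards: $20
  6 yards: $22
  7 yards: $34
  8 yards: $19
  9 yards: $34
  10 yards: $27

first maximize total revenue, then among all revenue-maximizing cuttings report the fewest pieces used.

Let r[k] be the best obtainable value from length k. For each k, try every first piece i and keep the best of price[i] + r[k−i].
r[1] = 3
r[2] = max(3+3, 9+0) = 9
r[3] = max(3+9, 9+3, 8+0) = 12
r[4] = max(3+12, 9+9, 8+3, 9+0) = 18
r[5] = max(3+18, 9+12, 8+9, 9+3, 20+0) = 21
r[6] = max(3+21, 9+18, 8+12, 9+9, 20+3, 22+0) = 27
r[7] = max(3+27, 9+21, 8+18, …, 22+3, 34+0) = 34
r[8] = max(3+34, 9+27, 8+21, …, 34+3, 19+0) = 37
r[9] = max(3+37, 9+34, 8+27, …, 19+3, 34+0) = 43
r[10] = max(3+43, 9+37, 8+34, …, 34+3, 27+0) = 46
Maximum revenue is $46.
Now minimize piece count subject to staying optimal: for each k, pieces[k] = 1 + min over i with p[i]+r[k−i]=r[k] of pieces[k−i].
pieces[7] = 1
pieces[8] = 2
pieces[9] = 2
pieces[10] = 3

3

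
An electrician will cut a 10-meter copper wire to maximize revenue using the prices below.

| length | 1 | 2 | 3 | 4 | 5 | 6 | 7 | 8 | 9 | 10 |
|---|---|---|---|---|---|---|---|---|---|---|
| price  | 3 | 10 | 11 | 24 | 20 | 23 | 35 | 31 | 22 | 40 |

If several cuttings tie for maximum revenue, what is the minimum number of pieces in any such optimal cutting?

3

Consider every possible first cut. r[k] is the best of p[i]+r[k−i] over all sellable i≤k.
r[1] = 3
r[2] = 10
r[3] = 13  (first piece 1, then r[2]=10)
r[4] = 24
r[5] = 27  (first piece 1, then r[4]=24)
r[6] = 34  (first piece 2, then r[4]=24)
r[7] = 37  (first piece 1, then r[6]=34)
r[8] = 48  (first piece 4, then r[4]=24)
r[9] = 51  (first piece 1, then r[8]=48)
r[10] = 58  (first piece 2, then r[8]=48)
Maximum revenue is €58.
Now minimize piece count subject to staying optimal: for each k, pieces[k] = 1 + min over i with p[i]+r[k−i]=r[k] of pieces[k−i].
pieces[7] = 3
pieces[8] = 2
pieces[9] = 3
pieces[10] = 3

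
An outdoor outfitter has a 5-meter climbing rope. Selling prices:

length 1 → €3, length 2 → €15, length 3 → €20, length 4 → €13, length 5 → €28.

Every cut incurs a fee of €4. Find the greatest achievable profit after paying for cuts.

31

Consider every possible first cut. r[k] is the best of p[i]+r[k−i] over all sellable i≤k, charging 4 whenever i<k.
r[1] = 3
r[2] = 15
r[3] = 20
r[4] = 26  (first piece 2, then r[2]=15)
r[5] = 31  (first piece 2, then r[3]=20)
One optimal plan: pieces 3 + 2 (1 cut) → €35 − €4 = €31.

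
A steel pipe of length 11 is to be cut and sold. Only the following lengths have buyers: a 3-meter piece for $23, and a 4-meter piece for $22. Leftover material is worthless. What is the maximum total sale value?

69

Consider every possible first cut. best[k] is the best of p[i]+best[k−i] over all sellable i≤k.
best[1] = 0
best[2] = 0
best[3] = 23
best[4] = max(23+0, 22+0) = 23
best[5] = max(23+0, 22+0) = 23
best[6] = max(23+23, 22+0) = 46
best[7] = max(23+23, 22+23) = 46
best[8] = max(23+23, 22+23) = 46
best[9] = max(23+46, 22+23) = 69
best[10] = max(23+46, 22+46) = 69
best[11] = max(23+46, 22+46) = 69
One optimal cutting: pieces 3 + 3 + 3 with 2 meters of scrap → $69.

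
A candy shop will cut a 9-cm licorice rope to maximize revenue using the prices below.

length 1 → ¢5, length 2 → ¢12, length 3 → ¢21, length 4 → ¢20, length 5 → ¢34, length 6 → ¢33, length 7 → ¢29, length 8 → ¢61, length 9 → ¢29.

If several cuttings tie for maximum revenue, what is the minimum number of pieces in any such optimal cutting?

Let r[k] be the best obtainable value from length k. For each k, try every first piece i and keep the best of price[i] + r[k−i].
r[1] = 5
r[2] = 12
r[3] = 21
r[4] = 26  (first piece 1, then r[3]=21)
r[5] = 34
r[6] = 42  (first piece 3, then r[3]=21)
r[7] = 47  (first piece 1, then r[6]=42)
r[8] = 61
r[9] = 66  (first piece 1, then r[8]=61)
Maximum revenue is ¢66.
Now minimize piece count subject to staying optimal: for each k, pieces[k] = 1 + min over i with p[i]+r[k−i]=r[k] of pieces[k−i].
pieces[6] = 2
pieces[7] = 3
pieces[8] = 1
pieces[9] = 2

2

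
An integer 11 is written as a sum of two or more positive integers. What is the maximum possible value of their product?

54

Let prod[k] be the best product for length k (with at least one cut). For each first piece i, the rest contributes max(k−i, prod[k−i]).
prod[2] = 1·max(1,0) = 1·1 = 1
prod[3] = 1·max(2,1) = 1·2 = 2
prod[4] = 2·max(2,1) = 2·2 = 4
prod[5] = 2·max(3,2) = 2·3 = 6
prod[6] = 3·max(3,2) = 3·3 = 9
prod[7] = 2·max(5,6) = 2·6 = 12
prod[8] = 2·max(6,9) = 2·9 = 18
prod[9] = 3·max(6,9) = 3·9 = 27
prod[10] = 2·max(8,18) = 2·18 = 36
prod[11] = 2·max(9,27) = 2·27 = 54
One optimal split: 3 + 3 + 3 + 2; product 3·3·3·2 = 54.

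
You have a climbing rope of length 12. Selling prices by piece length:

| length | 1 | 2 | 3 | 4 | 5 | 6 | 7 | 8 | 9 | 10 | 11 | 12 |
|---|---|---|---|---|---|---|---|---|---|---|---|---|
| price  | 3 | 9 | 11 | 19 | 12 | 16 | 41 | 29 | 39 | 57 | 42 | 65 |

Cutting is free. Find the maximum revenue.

66

Let R[k] be the best obtainable value from length k. For each k, try every first piece i and keep the best of price[i] + R[k−i].
R[1] = 3
R[2] = 9
R[3] = 12  (first piece 1, then R[2]=9)
R[4] = 19
R[5] = 22  (first piece 1, then R[4]=19)
R[6] = 28  (first piece 2, then R[4]=19)
R[7] = 41
R[8] = 44  (first piece 1, then R[7]=41)
R[9] = 50  (first piece 2, then R[7]=41)
R[10] = 57
R[11] = 60  (first piece 1, then R[10]=57)
R[12] = 66  (first piece 2, then R[10]=57)
One optimal cutting: 10 + 2 → €57 + €9 = €66.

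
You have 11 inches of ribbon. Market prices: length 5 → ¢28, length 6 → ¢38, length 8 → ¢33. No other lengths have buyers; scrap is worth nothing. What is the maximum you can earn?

Build best[k] bottom-up: best[k] = max over allowed piece i of (p[i] + best[k−i]).
best[1] = 0
best[2] = 0
best[3] = 0
best[4] = 0
best[5] = 28
best[6] = max(28+0, 38+0) = 38
best[7] = max(28+0, 38+0) = 38
best[8] = max(28+0, 38+0, 33+0) = 38
best[9] = max(28+0, 38+0, 33+0) = 38
best[10] = max(28+28, 38+0, 33+0) = 56
best[11] = max(28+38, 38+28, 33+0) = 66
One optimal cutting: 6 + 5 → ¢66.

66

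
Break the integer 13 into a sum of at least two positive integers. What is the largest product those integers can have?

Let P[k] be the best product for length k (with at least one cut). For each first piece i, the rest contributes max(k−i, P[k−i]).
P[2] = 1×max(1,0) = 1×1 = 1
P[3] = 1×max(2,1) = 1×2 = 2
P[4] = 2×max(2,1) = 2×2 = 4
P[5] = 2×max(3,2) = 2×3 = 6
P[6] = 3×max(3,2) = 3×3 = 9
P[7] = 2×max(5,6) = 2×6 = 12
P[8] = 2×max(6,9) = 2×9 = 18
P[9] = 3×max(6,9) = 3×9 = 27
P[10] = 2×max(8,18) = 2×18 = 36
P[11] = 2×max(9,27) = 2×27 = 54
P[12] = 3×max(9,27) = 3×27 = 81
P[13] = 2×max(11,54) = 2×54 = 108
One optimal split: 3 + 3 + 3 + 2 + 2; product 3×3×3×2×2 = 108.

108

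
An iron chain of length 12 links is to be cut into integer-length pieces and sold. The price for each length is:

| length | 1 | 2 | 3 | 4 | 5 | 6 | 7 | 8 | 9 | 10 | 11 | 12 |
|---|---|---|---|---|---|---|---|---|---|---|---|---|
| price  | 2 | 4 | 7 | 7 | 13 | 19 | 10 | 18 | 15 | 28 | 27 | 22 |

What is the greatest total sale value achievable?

38

Let v[k] be the best obtainable value from length k. For each k, try every first piece i and keep the best of price[i] + v[k−i].
v[1] = 2
v[2] = 4  (first piece 1, then v[1]=2)
v[3] = 7
v[4] = 9  (first piece 1, then v[3]=7)
v[5] = 13
v[6] = 19
v[7] = 21  (first piece 1, then v[6]=19)
v[8] = 23  (first piece 1, then v[7]=21)
v[9] = 26  (first piece 3, then v[6]=19)
v[10] = 28  (first piece 1, then v[9]=26)
v[11] = 32  (first piece 5, then v[6]=19)
v[12] = 38  (first piece 6, then v[6]=19)
One optimal cutting: 6 + 6 → $19 + $19 = $38.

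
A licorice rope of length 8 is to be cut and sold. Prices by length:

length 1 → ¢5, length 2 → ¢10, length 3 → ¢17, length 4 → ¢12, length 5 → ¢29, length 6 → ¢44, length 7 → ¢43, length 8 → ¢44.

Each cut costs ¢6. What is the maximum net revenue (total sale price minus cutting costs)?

Let r[k] be the best obtainable value from length k. For each k, try every first piece i and keep the best of price[i] + r[k−i] minus the 6 cut fee when i<k.
r[1] = 5
r[2] = max(5+5-6, 10+0) = 10
r[3] = max(5+10-6, 10+5-6, 17+0) = 17
r[4] = max(5+17-6, 10+10-6, 17+5-6, 12+0) = 16
r[5] = max(5+16-6, 10+17-6, 17+10-6, 12+5-6, 29+0) = 29
r[6] = max(5+29-6, 10+16-6, 17+17-6, 12+10-6, 29+5-6, 44+0) = 44
r[7] = max(5+44-6, 10+29-6, 17+16-6, …, 44+5-6, 43+0) = 43
r[8] = max(5+43-6, 10+44-6, 17+29-6, …, 43+5-6, 44+0) = 48
One optimal plan: pieces 6 + 2 (1 cut) → ¢54 − ¢6 = ¢48.

48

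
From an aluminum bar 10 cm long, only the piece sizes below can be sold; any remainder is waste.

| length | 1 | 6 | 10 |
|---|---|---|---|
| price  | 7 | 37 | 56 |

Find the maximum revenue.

Let r[k] be the best obtainable value from length k. For each k, try every first piece i and keep the best of price[i] + r[k−i].
r[1] = 7
r[2] = 14  (first piece 1, then r[1]=7)
r[3] = 21  (first piece 1, then r[2]=14)
r[4] = 28  (first piece 1, then r[3]=21)
r[5] = 35  (first piece 1, then r[4]=28)
r[6] = max(7+35, 37+0) = 42
r[7] = max(7+42, 37+7) = 49
r[8] = max(7+49, 37+14) = 56
r[9] = max(7+56, 37+21) = 63
r[10] = max(7+63, 37+28, 56+0) = 70
One optimal cutting: 1 + 1 + 1 + 1 + 1 + 1 + 1 + 1 + 1 + 1 → $70.

70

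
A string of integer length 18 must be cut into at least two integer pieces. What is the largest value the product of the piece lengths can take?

729

Define g[k] = max over 1≤i<k of i · max(k−i, g[k−i]); the inner max lets the remainder stay uncut if that's better.
g[2] = 1×max(1,0) = 1×1 = 1
g[3] = max(1×2, 2×1) = 2
g[4] = max(1×3, 2×2, 3×1) = 4
g[5] = max(1×4, 2×3, 3×2, 4×1) = 6
g[6] = max(1×6, 2×4, 3×3, 4×2, 5×1) = 9
g[7] = max(1×9, 2×6, 3×4, 4×3, 5×2, 6×1) = 12
g[8] = max(1×12, 2×9, 3×6, …, 6×2, 7×1) = 18
g[9] = max(1×18, 2×12, 3×9, …, 7×2, 8×1) = 27
g[10] = max(1×27, 2×18, 3×12, …, 8×2, 9×1) = 36
g[11] = max(1×36, 2×27, 3×18, …, 9×2, 10×1) = 54
g[12] = max(1×54, 2×36, 3×27, …, 10×2, 11×1) = 81
g[13] = max(1×81, 2×54, 3×36, …, 11×2, 12×1) = 108
g[14] = max(1×108, 2×81, 3×54, …, 12×2, 13×1) = 162
g[15] = max(1×162, 2×108, 3×81, …, 13×2, 14×1) = 243
g[16] = max(1×243, 2×162, 3×108, …, 14×2, 15×1) = 324
g[17] = max(1×324, 2×243, 3×162, …, 15×2, 16×1) = 486
g[18] = max(1×486, 2×324, 3×243, …, 16×2, 17×1) = 729
One optimal split: 3 + 3 + 3 + 3 + 3 + 3; product 3×3×3×3×3×3 = 729.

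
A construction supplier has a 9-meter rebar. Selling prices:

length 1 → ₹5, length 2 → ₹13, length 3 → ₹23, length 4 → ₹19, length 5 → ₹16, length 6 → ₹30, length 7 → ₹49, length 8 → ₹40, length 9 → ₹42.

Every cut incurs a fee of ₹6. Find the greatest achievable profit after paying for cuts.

Let net[k] be the best obtainable value from length k. For each k, try every first piece i and keep the best of price[i] + net[k−i] minus the 6 cut fee when i<k.
net[1] = 5
net[2] = 13
net[3] = 23
net[4] = 22  (first piece 1, then net[3]=23)
net[5] = 30  (first piece 2, then net[3]=23)
net[6] = 40  (first piece 3, then net[3]=23)
net[7] = 49
net[8] = 48  (first piece 1, then net[7]=49)
net[9] = 57  (first piece 3, then net[6]=40)
One optimal plan: pieces 3 + 3 + 3 (2 cuts) → ₹69 − ₹12 = ₹57.

57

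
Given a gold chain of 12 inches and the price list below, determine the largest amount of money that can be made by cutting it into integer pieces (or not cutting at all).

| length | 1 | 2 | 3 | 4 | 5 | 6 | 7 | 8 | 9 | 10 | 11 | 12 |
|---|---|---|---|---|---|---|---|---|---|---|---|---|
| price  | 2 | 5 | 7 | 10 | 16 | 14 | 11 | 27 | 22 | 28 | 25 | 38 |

38

Consider every possible first cut. R[k] is the best of p[i]+R[k−i] over all sellable i≤k.
R[1] = 2
R[2] = 5
R[3] = 7  (first piece 1, then R[2]=5)
R[4] = 10  (first piece 2, then R[2]=5)
R[5] = 16
R[6] = 18  (first piece 1, then R[5]=16)
R[7] = 21  (first piece 2, then R[5]=16)
R[8] = 27
R[9] = 29  (first piece 1, then R[8]=27)
R[10] = 32  (first piece 2, then R[8]=27)
R[11] = 34  (first piece 1, then R[10]=32)
R[12] = 38
Best is to sell the whole 12-inch piece uncut for $38.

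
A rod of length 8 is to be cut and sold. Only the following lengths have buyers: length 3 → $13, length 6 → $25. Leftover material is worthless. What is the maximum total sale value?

26

Let r[k] be the best obtainable value from length k. For each k, try every first piece i and keep the best of price[i] + r[k−i].
r[1] = 0
r[2] = 0
r[3] = 13
r[4] = 13
r[5] = 13
r[6] = max(13+13, 25+0) = 26
r[7] = max(13+13, 25+0) = 26
r[8] = max(13+13, 25+0) = 26
One optimal cutting: pieces 3 + 3 with 2 cm of scrap → $26.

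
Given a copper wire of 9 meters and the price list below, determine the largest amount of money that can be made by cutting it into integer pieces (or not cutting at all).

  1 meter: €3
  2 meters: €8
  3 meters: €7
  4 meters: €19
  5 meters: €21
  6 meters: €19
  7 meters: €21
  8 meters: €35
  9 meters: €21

41

Let best[k] be the best obtainable value from length k. For each k, try every first piece i and keep the best of price[i] + best[k−i].
best[1] = 3
best[2] = 8
best[3] = 11  (first piece 1, then best[2]=8)
best[4] = 19
best[5] = 22  (first piece 1, then best[4]=19)
best[6] = 27  (first piece 2, then best[4]=19)
best[7] = 30  (first piece 1, then best[6]=27)
best[8] = 38  (first piece 4, then best[4]=19)
best[9] = 41  (first piece 1, then best[8]=38)
One optimal cutting: 4 + 4 + 1 → €19 + €19 + €3 = €41.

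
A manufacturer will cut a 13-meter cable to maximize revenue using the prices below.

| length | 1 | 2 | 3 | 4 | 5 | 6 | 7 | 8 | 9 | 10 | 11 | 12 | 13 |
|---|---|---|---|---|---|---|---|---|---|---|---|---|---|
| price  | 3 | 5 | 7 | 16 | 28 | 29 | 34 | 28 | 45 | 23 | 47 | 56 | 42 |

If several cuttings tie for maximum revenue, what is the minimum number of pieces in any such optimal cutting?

3

Let r[k] be the best obtainable value from length k. For each k, try every first piece i and keep the best of price[i] + r[k−i].
r[1] = 3
r[2] = 6  (first piece 1, then r[1]=3)
r[3] = 9  (first piece 1, then r[2]=6)
r[4] = 16
r[5] = 28
r[6] = 31  (first piece 1, then r[5]=28)
r[7] = 34  (first piece 1, then r[6]=31)
r[8] = 37  (first piece 1, then r[7]=34)
r[9] = 45
r[10] = 56  (first piece 5, then r[5]=28)
r[11] = 59  (first piece 1, then r[10]=56)
r[12] = 62  (first piece 1, then r[11]=59)
r[13] = 65  (first piece 1, then r[12]=62)
Maximum revenue is €65.
Now minimize piece count subject to staying optimal: for each k, pieces[k] = 1 + min over i with p[i]+r[k−i]=r[k] of pieces[k−i].
pieces[10] = 2
pieces[11] = 3
pieces[12] = 2
pieces[13] = 3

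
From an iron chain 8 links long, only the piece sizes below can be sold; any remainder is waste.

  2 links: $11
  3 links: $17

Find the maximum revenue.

Build f[k] bottom-up: f[k] = max over allowed piece i of (p[i] + f[k−i]).
f[1] = 0
f[2] = 11
f[3] = max(11+0, 17+0) = 17
f[4] = max(11+11, 17+0) = 22
f[5] = max(11+17, 17+11) = 28
f[6] = max(11+22, 17+17) = 34
f[7] = max(11+28, 17+22) = 39
f[8] = max(11+34, 17+28) = 45
One optimal cutting: 3 + 3 + 2 → $45.

45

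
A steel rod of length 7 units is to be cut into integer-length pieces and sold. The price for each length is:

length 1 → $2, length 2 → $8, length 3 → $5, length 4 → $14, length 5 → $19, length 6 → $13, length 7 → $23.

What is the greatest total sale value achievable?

Build v[k] bottom-up: v[k] = max over allowed piece i of (p[i] + v[k−i]).
v[1] = 2
v[2] = max(2+2, 8+0) = 8
v[3] = max(2+8, 8+2, 5+0) = 10
v[4] = max(2+10, 8+8, 5+2, 14+0) = 16
v[5] = max(2+16, 8+10, 5+8, 14+2, 19+0) = 19
v[6] = max(2+19, 8+16, 5+10, 14+8, 19+2, 13+0) = 24
v[7] = max(2+24, 8+19, 5+16, …, 13+2, 23+0) = 27
One optimal cutting: 5 + 2 → $19 + $8 = $27.

27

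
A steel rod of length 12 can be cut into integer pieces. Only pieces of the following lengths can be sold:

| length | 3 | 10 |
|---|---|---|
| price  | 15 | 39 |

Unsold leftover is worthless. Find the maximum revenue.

60

Build best[k] bottom-up: best[k] = max over allowed piece i of (p[i] + best[k−i]).
best[1] = 0
best[2] = 0
best[3] = 15
best[4] = 15
best[5] = 15
best[6] = 30  (first piece 3, then best[3]=15)
best[7] = 30
best[8] = 30
best[9] = 45  (first piece 3, then best[6]=30)
best[10] = 45
best[11] = 45
best[12] = 60  (first piece 3, then best[9]=45)
One optimal cutting: 3 + 3 + 3 + 3 → $60.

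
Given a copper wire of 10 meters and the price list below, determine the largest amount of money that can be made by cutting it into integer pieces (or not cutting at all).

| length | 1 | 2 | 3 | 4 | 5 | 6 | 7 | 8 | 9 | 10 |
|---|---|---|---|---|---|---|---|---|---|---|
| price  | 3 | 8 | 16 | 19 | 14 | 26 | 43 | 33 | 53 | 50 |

Let r[k] be the best obtainable value from length k. For each k, try every first piece i and keep the best of price[i] + r[k−i].
r[1] = 3
r[2] = 8
r[3] = 16
r[4] = 19  (first piece 1, then r[3]=16)
r[5] = 24  (first piece 2, then r[3]=16)
r[6] = 32  (first piece 3, then r[3]=16)
r[7] = 43
r[8] = 46  (first piece 1, then r[7]=43)
r[9] = 53
r[10] = 59  (first piece 3, then r[7]=43)
One optimal cutting: 7 + 3 → €43 + €16 = €59.

59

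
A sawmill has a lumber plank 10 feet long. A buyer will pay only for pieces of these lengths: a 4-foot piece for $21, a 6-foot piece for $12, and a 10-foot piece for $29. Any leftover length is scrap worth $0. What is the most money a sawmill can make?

42

Let r[k] be the best obtainable value from length k. For each k, try every first piece i and keep the best of price[i] + r[k−i].
r[1] = 0
r[2] = 0
r[3] = 0
r[4] = 21
r[5] = 21
r[6] = 21
r[7] = 21
r[8] = 42  (first piece 4, then r[4]=21)
r[9] = 42
r[10] = 42
One optimal cutting: pieces 4 + 4 with 2 feet of scrap → $42.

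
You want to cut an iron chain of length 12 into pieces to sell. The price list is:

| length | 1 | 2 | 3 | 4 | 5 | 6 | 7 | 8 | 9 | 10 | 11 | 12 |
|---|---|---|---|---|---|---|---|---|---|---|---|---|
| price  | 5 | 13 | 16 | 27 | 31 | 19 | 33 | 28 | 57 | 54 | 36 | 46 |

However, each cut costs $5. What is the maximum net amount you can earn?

Build net[k] bottom-up: net[k] = max over allowed piece i of (p[i] + net[k−i]) − 5 per cut.
net[1] = 5
net[2] = 13
net[3] = 16
net[4] = 27
net[5] = 31
net[6] = 35  (first piece 2, then net[4]=27)
net[7] = 39  (first piece 2, then net[5]=31)
net[8] = 49  (first piece 4, then net[4]=27)
net[9] = 57
net[10] = 57  (first piece 1, then net[9]=57)
net[11] = 65  (first piece 2, then net[9]=57)
net[12] = 71  (first piece 4, then net[8]=49)
One optimal plan: pieces 4 + 4 + 4 (2 cuts) → $81 − $10 = $71.

71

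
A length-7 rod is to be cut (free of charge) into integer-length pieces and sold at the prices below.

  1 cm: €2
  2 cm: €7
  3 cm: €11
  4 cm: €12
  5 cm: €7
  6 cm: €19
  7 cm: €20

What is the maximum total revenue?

Consider every possible first cut. best[k] is the best of p[i]+best[k−i] over all sellable i≤k.
best[1] = 2
best[2] = 7
best[3] = 11
best[4] = 14  (first piece 2, then best[2]=7)
best[5] = 18  (first piece 2, then best[3]=11)
best[6] = 22  (first piece 3, then best[3]=11)
best[7] = 25  (first piece 2, then best[5]=18)
One optimal cutting: 3 + 2 + 2 → €11 + €7 + €7 = €25.

25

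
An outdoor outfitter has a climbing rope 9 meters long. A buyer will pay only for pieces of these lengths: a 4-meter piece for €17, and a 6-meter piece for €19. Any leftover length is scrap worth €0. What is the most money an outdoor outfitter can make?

Consider every possible first cut. f[k] is the best of p[i]+f[k−i] over all sellable i≤k.
f[1] = 0
f[2] = 0
f[3] = 0
f[4] = 17
f[5] = 17
f[6] = 19
f[7] = 19
f[8] = 34  (first piece 4, then f[4]=17)
f[9] = 34
One optimal cutting: pieces 4 + 4 with 1 meter of scrap → €34.

34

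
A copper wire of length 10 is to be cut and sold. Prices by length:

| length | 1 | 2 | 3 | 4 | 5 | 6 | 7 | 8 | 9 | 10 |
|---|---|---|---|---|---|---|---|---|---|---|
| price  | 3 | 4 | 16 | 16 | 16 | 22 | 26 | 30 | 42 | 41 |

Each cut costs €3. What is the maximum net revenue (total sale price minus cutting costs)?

Consider every possible first cut. r[k] is the best of p[i]+r[k−i] over all sellable i≤k, charging 3 whenever i<k.
r[1] = 3
r[2] = 4
r[3] = 16
r[4] = 16  (first piece 1, then r[3]=16)
r[5] = 17  (first piece 2, then r[3]=16)
r[6] = 29  (first piece 3, then r[3]=16)
r[7] = 29  (first piece 1, then r[6]=29)
r[8] = 30  (first piece 2, then r[6]=29)
r[9] = 42  (first piece 3, then r[6]=29)
r[10] = 42  (first piece 1, then r[9]=42)
One optimal plan: pieces 3 + 3 + 3 + 1 (3 cuts) → €51 − €9 = €42.

42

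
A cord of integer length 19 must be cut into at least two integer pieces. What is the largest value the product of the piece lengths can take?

Define g[k] = max over 1≤i<k of i · max(k−i, g[k−i]); the inner max lets the remainder stay uncut if that's better.
g[2] = 1*max(1,0) = 1*1 = 1
g[3] = max(1*2, 2*1) = 2
g[4] = max(1*3, 2*2, 3*1) = 4
g[5] = max(1*4, 2*3, 3*2, 4*1) = 6
g[6] = max(1*6, 2*4, 3*3, 4*2, 5*1) = 9
g[7] = max(1*9, 2*6, 3*4, 4*3, 5*2, 6*1) = 12
g[8] = max(1*12, 2*9, 3*6, …, 6*2, 7*1) = 18
g[9] = max(1*18, 2*12, 3*9, …, 7*2, 8*1) = 27
g[10] = max(1*27, 2*18, 3*12, …, 8*2, 9*1) = 36
g[11] = max(1*36, 2*27, 3*18, …, 9*2, 10*1) = 54
g[12] = max(1*54, 2*36, 3*27, …, 10*2, 11*1) = 81
g[13] = max(1*81, 2*54, 3*36, …, 11*2, 12*1) = 108
g[14] = max(1*108, 2*81, 3*54, …, 12*2, 13*1) = 162
g[15] = max(1*162, 2*108, 3*81, …, 13*2, 14*1) = 243
g[16] = max(1*243, 2*162, 3*108, …, 14*2, 15*1) = 324
g[17] = max(1*324, 2*243, 3*162, …, 15*2, 16*1) = 486
g[18] = max(1*486, 2*324, 3*243, …, 16*2, 17*1) = 729
g[19] = max(1*729, 2*486, 3*324, …, 17*2, 18*1) = 972
One optimal split: 3 + 3 + 3 + 3 + 3 + 2 + 2; product 3*3*3*3*3*2*2 = 972.

972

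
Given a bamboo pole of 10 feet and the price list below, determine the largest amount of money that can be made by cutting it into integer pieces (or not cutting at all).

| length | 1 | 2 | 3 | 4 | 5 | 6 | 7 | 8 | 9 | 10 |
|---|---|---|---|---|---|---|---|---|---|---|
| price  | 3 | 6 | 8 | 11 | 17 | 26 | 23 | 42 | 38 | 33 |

48

Let v[k] be the best obtainable value from length k. For each k, try every first piece i and keep the best of price[i] + v[k−i].
v[1] = 3
v[2] = max(3+3, 6+0) = 6
v[3] = max(3+6, 6+3, 8+0) = 9
v[4] = max(3+9, 6+6, 8+3, 11+0) = 12
v[5] = max(3+12, 6+9, 8+6, 11+3, 17+0) = 17
v[6] = max(3+17, 6+12, 8+9, 11+6, 17+3, 26+0) = 26
v[7] = max(3+26, 6+17, 8+12, …, 26+3, 23+0) = 29
v[8] = max(3+29, 6+26, 8+17, …, 23+3, 42+0) = 42
v[9] = max(3+42, 6+29, 8+26, …, 42+3, 38+0) = 45
v[10] = max(3+45, 6+42, 8+29, …, 38+3, 33+0) = 48
One optimal cutting: 8 + 1 + 1 → $42 + $3 + $3 = $48.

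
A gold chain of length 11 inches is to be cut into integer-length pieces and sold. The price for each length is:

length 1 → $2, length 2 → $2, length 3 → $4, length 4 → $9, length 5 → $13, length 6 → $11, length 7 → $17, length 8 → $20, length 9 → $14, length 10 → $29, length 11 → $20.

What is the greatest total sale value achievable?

31

Build R[k] bottom-up: R[k] = max over allowed piece i of (p[i] + R[k−i]).
R[1] = 2
R[2] = max(2+2, 2+0) = 4
R[3] = max(2+4, 2+2, 4+0) = 6
R[4] = max(2+6, 2+4, 4+2, 9+0) = 9
R[5] = max(2+9, 2+6, 4+4, 9+2, 13+0) = 13
R[6] = max(2+13, 2+9, 4+6, 9+4, 13+2, 11+0) = 15
R[7] = max(2+15, 2+13, 4+9, …, 11+2, 17+0) = 17
R[8] = max(2+17, 2+15, 4+13, …, 17+2, 20+0) = 20
R[9] = max(2+20, 2+17, 4+15, …, 20+2, 14+0) = 22
R[10] = max(2+22, 2+20, 4+17, …, 14+2, 29+0) = 29
R[11] = max(2+29, 2+22, 4+20, …, 29+2, 20+0) = 31
One optimal cutting: 10 + 1 → $29 + $2 = $31.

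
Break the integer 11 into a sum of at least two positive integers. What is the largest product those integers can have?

Let m[k] be the best product for length k (with at least one cut). For each first piece i, the rest contributes max(k−i, m[k−i]).
m[2] = 1*max(1,0) = 1*1 = 1
m[3] = max(1*2, 2*1) = 2
m[4] = max(1*3, 2*2, 3*1) = 4
m[5] = max(1*4, 2*3, 3*2, 4*1) = 6
m[6] = max(1*6, 2*4, 3*3, 4*2, 5*1) = 9
m[7] = max(1*9, 2*6, 3*4, 4*3, 5*2, 6*1) = 12
m[8] = max(1*12, 2*9, 3*6, …, 6*2, 7*1) = 18
m[9] = max(1*18, 2*12, 3*9, …, 7*2, 8*1) = 27
m[10] = max(1*27, 2*18, 3*12, …, 8*2, 9*1) = 36
m[11] = max(1*36, 2*27, 3*18, …, 9*2, 10*1) = 54
One optimal split: 3 + 3 + 3 + 2; product 3*3*3*2 = 54.

54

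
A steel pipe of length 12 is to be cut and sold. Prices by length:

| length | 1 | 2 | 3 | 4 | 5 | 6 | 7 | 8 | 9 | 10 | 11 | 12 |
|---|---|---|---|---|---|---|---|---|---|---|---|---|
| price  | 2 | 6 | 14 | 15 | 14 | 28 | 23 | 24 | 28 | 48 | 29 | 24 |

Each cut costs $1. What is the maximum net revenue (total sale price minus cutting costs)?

Build net[k] bottom-up: net[k] = max over allowed piece i of (p[i] + net[k−i]) − 1 per cut.
net[1] = 2
net[2] = max(2+2-1, 6+0) = 6
net[3] = max(2+6-1, 6+2-1, 14+0) = 14
net[4] = max(2+14-1, 6+6-1, 14+2-1, 15+0) = 15
net[5] = max(2+15-1, 6+14-1, 14+6-1, 15+2-1, 14+0) = 19
net[6] = max(2+19-1, 6+15-1, 14+14-1, 15+6-1, 14+2-1, 28+0) = 28
net[7] = max(2+28-1, 6+19-1, 14+15-1, …, 28+2-1, 23+0) = 29
net[8] = max(2+29-1, 6+28-1, 14+19-1, …, 23+2-1, 24+0) = 33
net[9] = max(2+33-1, 6+29-1, 14+28-1, …, 24+2-1, 28+0) = 41
net[10] = max(2+41-1, 6+33-1, 14+29-1, …, 28+2-1, 48+0) = 48
net[11] = max(2+48-1, 6+41-1, 14+33-1, …, 48+2-1, 29+0) = 49
net[12] = max(2+49-1, 6+48-1, 14+41-1, …, 29+2-1, 24+0) = 55
One optimal plan: pieces 6 + 6 (1 cut) → $56 − $1 = $55.

55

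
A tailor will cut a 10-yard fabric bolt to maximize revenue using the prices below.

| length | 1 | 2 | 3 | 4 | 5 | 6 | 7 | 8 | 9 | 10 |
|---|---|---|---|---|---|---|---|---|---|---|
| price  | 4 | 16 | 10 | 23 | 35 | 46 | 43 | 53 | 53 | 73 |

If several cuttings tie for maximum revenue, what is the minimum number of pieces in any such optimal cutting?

Let r[k] be the best obtainable value from length k. For each k, try every first piece i and keep the best of price[i] + r[k−i].
r[1] = 4
r[2] = max(4+4, 16+0) = 16
r[3] = max(4+16, 16+4, 10+0) = 20
r[4] = max(4+20, 16+16, 10+4, 23+0) = 32
r[5] = max(4+32, 16+20, 10+16, 23+4, 35+0) = 36
r[6] = max(4+36, 16+32, 10+20, 23+16, 35+4, 46+0) = 48
r[7] = max(4+48, 16+36, 10+32, …, 46+4, 43+0) = 52
r[8] = max(4+52, 16+48, 10+36, …, 43+4, 53+0) = 64
r[9] = max(4+64, 16+52, 10+48, …, 53+4, 53+0) = 68
r[10] = max(4+68, 16+64, 10+52, …, 53+4, 73+0) = 80
Maximum revenue is $80.
Now minimize piece count subject to staying optimal: for each k, pieces[k] = 1 + min over i with p[i]+r[k−i]=r[k] of pieces[k−i].
pieces[7] = 4
pieces[8] = 4
pieces[9] = 5
pieces[10] = 5

5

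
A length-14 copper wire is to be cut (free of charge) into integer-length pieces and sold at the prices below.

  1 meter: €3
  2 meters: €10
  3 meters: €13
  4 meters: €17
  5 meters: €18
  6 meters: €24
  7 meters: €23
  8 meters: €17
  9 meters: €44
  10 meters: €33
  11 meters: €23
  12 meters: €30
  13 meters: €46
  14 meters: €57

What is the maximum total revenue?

Build v[k] bottom-up: v[k] = max over allowed piece i of (p[i] + v[k−i]).
v[1] = 3
v[2] = max(3+3, 10+0) = 10
v[3] = max(3+10, 10+3, 13+0) = 13
v[4] = max(3+13, 10+10, 13+3, 17+0) = 20
v[5] = max(3+20, 10+13, 13+10, 17+3, 18+0) = 23
v[6] = max(3+23, 10+20, 13+13, 17+10, 18+3, 24+0) = 30
v[7] = max(3+30, 10+23, 13+20, …, 24+3, 23+0) = 33
v[8] = max(3+33, 10+30, 13+23, …, 23+3, 17+0) = 40
v[9] = max(3+40, 10+33, 13+30, …, 17+3, 44+0) = 44
v[10] = max(3+44, 10+40, 13+33, …, 44+3, 33+0) = 50
v[11] = max(3+50, 10+44, 13+40, …, 33+3, 23+0) = 54
v[12] = max(3+54, 10+50, 13+44, …, 23+3, 30+0) = 60
v[13] = max(3+60, 10+54, 13+50, …, 30+3, 46+0) = 64
v[14] = max(3+64, 10+60, 13+54, …, 46+3, 57+0) = 70
One optimal cutting: 2 + 2 + 2 + 2 + 2 + 2 + 2 → €10 + €10 + €10 + €10 + €10 + €10 + €10 = €70.

70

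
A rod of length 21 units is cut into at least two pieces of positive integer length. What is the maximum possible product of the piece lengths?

Fill g[k] for k=2..21: at each k try every first piece i and multiply by the better of (k−i) uncut or g[k−i].
g[2] = 1×max(1,0) = 1×1 = 1
g[3] = 1×max(2,1) = 1×2 = 2
g[4] = 2×max(2,1) = 2×2 = 4
g[5] = 2×max(3,2) = 2×3 = 6
g[6] = 3×max(3,2) = 3×3 = 9
g[7] = 2×max(5,6) = 2×6 = 12
g[8] = 2×max(6,9) = 2×9 = 18
g[9] = 3×max(6,9) = 3×9 = 27
g[10] = 2×max(8,18) = 2×18 = 36
g[11] = 2×max(9,27) = 2×27 = 54
g[12] = 3×max(9,27) = 3×27 = 81
g[13] = 2×max(11,54) = 2×54 = 108
g[14] = 2×max(12,81) = 2×81 = 162
g[15] = 3×max(12,81) = 3×81 = 243
g[16] = 2×max(14,162) = 2×162 = 324
g[17] = 2×max(15,243) = 2×243 = 486
g[18] = 3×max(15,243) = 3×243 = 729
g[19] = 2×max(17,486) = 2×486 = 972
g[20] = 2×max(18,729) = 2×729 = 1458
g[21] = 3×max(18,729) = 3×729 = 2187
One optimal split: 3 + 3 + 3 + 3 + 3 + 3 + 3; product 3×3×3×3×3×3×3 = 2187.

2187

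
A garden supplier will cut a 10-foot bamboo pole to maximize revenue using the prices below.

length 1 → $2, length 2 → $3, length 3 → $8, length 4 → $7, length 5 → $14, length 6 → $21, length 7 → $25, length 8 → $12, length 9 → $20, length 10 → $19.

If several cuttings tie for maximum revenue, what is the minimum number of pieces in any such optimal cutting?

2

Consider every possible first cut. r[k] is the best of p[i]+r[k−i] over all sellable i≤k.
r[1] = 2
r[2] = 4  (first piece 1, then r[1]=2)
r[3] = 8
r[4] = 10  (first piece 1, then r[3]=8)
r[5] = 14
r[6] = 21
r[7] = 25
r[8] = 27  (first piece 1, then r[7]=25)
r[9] = 29  (first piece 1, then r[8]=27)
r[10] = 33  (first piece 3, then r[7]=25)
Maximum revenue is $33.
Now minimize piece count subject to staying optimal: for each k, pieces[k] = 1 + min over i with p[i]+r[k−i]=r[k] of pieces[k−i].
pieces[7] = 1
pieces[8] = 2
pieces[9] = 2
pieces[10] = 2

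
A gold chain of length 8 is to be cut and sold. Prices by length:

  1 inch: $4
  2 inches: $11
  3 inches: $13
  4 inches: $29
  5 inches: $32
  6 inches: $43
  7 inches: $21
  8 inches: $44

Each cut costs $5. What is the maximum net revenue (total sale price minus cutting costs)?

Let r[k] be the best obtainable value from length k. For each k, try every first piece i and keep the best of price[i] + r[k−i] minus the 5 cut fee when i<k.
r[1] = 4
r[2] = max(4+4-5, 11+0) = 11
r[3] = max(4+11-5, 11+4-5, 13+0) = 13
r[4] = max(4+13-5, 11+11-5, 13+4-5, 29+0) = 29
r[5] = max(4+29-5, 11+13-5, 13+11-5, 29+4-5, 32+0) = 32
r[6] = max(4+32-5, 11+29-5, 13+13-5, 29+11-5, 32+4-5, 43+0) = 43
r[7] = max(4+43-5, 11+32-5, 13+29-5, …, 43+4-5, 21+0) = 42
r[8] = max(4+42-5, 11+43-5, 13+32-5, …, 21+4-5, 44+0) = 53
One optimal plan: pieces 4 + 4 (1 cut) → $58 − $5 = $53.

53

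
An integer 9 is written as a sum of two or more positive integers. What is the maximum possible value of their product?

Define f[k] = max over 1≤i<k of i · max(k−i, f[k−i]); the inner max lets the remainder stay uncut if that's better.
f[2] = 1·max(1,0) = 1·1 = 1
f[3] = 1·max(2,1) = 1·2 = 2
f[4] = 2·max(2,1) = 2·2 = 4
f[5] = 2·max(3,2) = 2·3 = 6
f[6] = 3·max(3,2) = 3·3 = 9
f[7] = 2·max(5,6) = 2·6 = 12
f[8] = 2·max(6,9) = 2·9 = 18
f[9] = 3·max(6,9) = 3·9 = 27
One optimal split: 3 + 3 + 3; product 3·3·3 = 27.

27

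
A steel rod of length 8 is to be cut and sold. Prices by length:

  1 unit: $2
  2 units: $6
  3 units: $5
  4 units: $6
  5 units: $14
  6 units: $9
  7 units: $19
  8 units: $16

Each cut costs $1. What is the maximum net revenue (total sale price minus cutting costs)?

Build v[k] bottom-up: v[k] = max over allowed piece i of (p[i] + v[k−i]) − 1 per cut.
v[1] = 2
v[2] = max(2+2-1, 6+0) = 6
v[3] = max(2+6-1, 6+2-1, 5+0) = 7
v[4] = max(2+7-1, 6+6-1, 5+2-1, 6+0) = 11
v[5] = max(2+11-1, 6+7-1, 5+6-1, 6+2-1, 14+0) = 14
v[6] = max(2+14-1, 6+11-1, 5+7-1, 6+6-1, 14+2-1, 9+0) = 16
v[7] = max(2+16-1, 6+14-1, 5+11-1, …, 9+2-1, 19+0) = 19
v[8] = max(2+19-1, 6+16-1, 5+14-1, …, 19+2-1, 16+0) = 21
One optimal plan: pieces 2 + 2 + 2 + 2 (3 cuts) → $24 − $3 = $21.

21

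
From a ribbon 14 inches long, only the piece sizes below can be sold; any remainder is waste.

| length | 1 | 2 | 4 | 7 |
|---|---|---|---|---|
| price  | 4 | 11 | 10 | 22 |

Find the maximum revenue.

Build best[k] bottom-up: best[k] = max over allowed piece i of (p[i] + best[k−i]).
best[1] = 4
best[2] = max(4+4, 11+0) = 11
best[3] = max(4+11, 11+4) = 15
best[4] = max(4+15, 11+11, 10+0) = 22
best[5] = max(4+22, 11+15, 10+4) = 26
best[6] = max(4+26, 11+22, 10+11) = 33
best[7] = max(4+33, 11+26, 10+15, 22+0) = 37
best[8] = max(4+37, 11+33, 10+22, 22+4) = 44
best[9] = max(4+44, 11+37, 10+26, 22+11) = 48
best[10] = max(4+48, 11+44, 10+33, 22+15) = 55
best[11] = max(4+55, 11+48, 10+37, 22+22) = 59
best[12] = max(4+59, 11+55, 10+44, 22+26) = 66
best[13] = max(4+66, 11+59, 10+48, 22+33) = 70
best[14] = max(4+70, 11+66, 10+55, 22+37) = 77
One optimal cutting: 2 + 2 + 2 + 2 + 2 + 2 + 2 → ¢77.

77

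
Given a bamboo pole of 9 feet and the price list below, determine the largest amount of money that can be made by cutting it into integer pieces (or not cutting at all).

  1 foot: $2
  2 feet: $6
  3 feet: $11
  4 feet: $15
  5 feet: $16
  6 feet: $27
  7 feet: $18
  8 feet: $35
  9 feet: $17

Consider every possible first cut. R[k] is the best of p[i]+R[k−i] over all sellable i≤k.
R[1] = 2
R[2] = max(2+2, 6+0) = 6
R[3] = max(2+6, 6+2, 11+0) = 11
R[4] = max(2+11, 6+6, 11+2, 15+0) = 15
R[5] = max(2+15, 6+11, 11+6, 15+2, 16+0) = 17
R[6] = max(2+17, 6+15, 11+11, 15+6, 16+2, 27+0) = 27
R[7] = max(2+27, 6+17, 11+15, …, 27+2, 18+0) = 29
R[8] = max(2+29, 6+27, 11+17, …, 18+2, 35+0) = 35
R[9] = max(2+35, 6+29, 11+27, …, 35+2, 17+0) = 38
One optimal cutting: 6 + 3 → $27 + $11 = $38.

38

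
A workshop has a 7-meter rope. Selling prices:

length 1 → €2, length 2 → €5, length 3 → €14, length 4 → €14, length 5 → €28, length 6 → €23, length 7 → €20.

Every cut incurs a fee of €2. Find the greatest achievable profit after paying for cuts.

Build v[k] bottom-up: v[k] = max over allowed piece i of (p[i] + v[k−i]) − 2 per cut.
v[1] = 2
v[2] = 5
v[3] = 14
v[4] = 14  (first piece 1, then v[3]=14)
v[5] = 28
v[6] = 28  (first piece 1, then v[5]=28)
v[7] = 31  (first piece 2, then v[5]=28)
One optimal plan: pieces 5 + 2 (1 cut) → €33 − €2 = €31.

31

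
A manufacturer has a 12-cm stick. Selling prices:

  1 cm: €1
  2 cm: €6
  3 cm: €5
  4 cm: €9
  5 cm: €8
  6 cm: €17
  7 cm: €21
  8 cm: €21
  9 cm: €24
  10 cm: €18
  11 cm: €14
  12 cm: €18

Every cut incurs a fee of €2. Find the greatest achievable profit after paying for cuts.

Consider every possible first cut. v[k] is the best of p[i]+v[k−i] over all sellable i≤k, charging 2 whenever i<k.
v[1] = 1
v[2] = 6
v[3] = 5  (first piece 1, then v[2]=6)
v[4] = 10  (first piece 2, then v[2]=6)
v[5] = 9  (first piece 1, then v[4]=10)
v[6] = 17
v[7] = 21
v[8] = 21  (first piece 2, then v[6]=17)
v[9] = 25  (first piece 2, then v[7]=21)
v[10] = 25  (first piece 2, then v[8]=21)
v[11] = 29  (first piece 2, then v[9]=25)
v[12] = 32  (first piece 6, then v[6]=17)
One optimal plan: pieces 6 + 6 (1 cut) → €34 − €2 = €32.

32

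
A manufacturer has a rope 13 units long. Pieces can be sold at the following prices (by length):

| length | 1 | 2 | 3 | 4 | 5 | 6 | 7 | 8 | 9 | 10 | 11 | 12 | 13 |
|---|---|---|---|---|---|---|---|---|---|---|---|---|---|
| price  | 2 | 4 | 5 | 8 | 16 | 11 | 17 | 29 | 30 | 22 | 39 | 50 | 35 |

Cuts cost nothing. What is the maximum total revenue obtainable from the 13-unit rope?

52

Consider every possible first cut. R[k] is the best of p[i]+R[k−i] over all sellable i≤k.
R[1] = 2
R[2] = max(2+2, 4+0) = 4
R[3] = max(2+4, 4+2, 5+0) = 6
R[4] = max(2+6, 4+4, 5+2, 8+0) = 8
R[5] = max(2+8, 4+6, 5+4, 8+2, 16+0) = 16
R[6] = max(2+16, 4+8, 5+6, 8+4, 16+2, 11+0) = 18
R[7] = max(2+18, 4+16, 5+8, …, 11+2, 17+0) = 20
R[8] = max(2+20, 4+18, 5+16, …, 17+2, 29+0) = 29
R[9] = max(2+29, 4+20, 5+18, …, 29+2, 30+0) = 31
R[10] = max(2+31, 4+29, 5+20, …, 30+2, 22+0) = 33
R[11] = max(2+33, 4+31, 5+29, …, 22+2, 39+0) = 39
R[12] = max(2+39, 4+33, 5+31, …, 39+2, 50+0) = 50
R[13] = max(2+50, 4+39, 5+33, …, 50+2, 35+0) = 52
One optimal cutting: 12 + 1 → €50 + €2 = €52.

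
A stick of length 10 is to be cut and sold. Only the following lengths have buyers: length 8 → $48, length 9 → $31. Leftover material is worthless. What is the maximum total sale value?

48

Let f[k] be the best obtainable value from length k. For each k, try every first piece i and keep the best of price[i] + f[k−i].
f[1] = 0
f[2] = 0
f[3] = 0
f[4] = 0
f[5] = 0
f[6] = 0
f[7] = 0
f[8] = 48
f[9] = 48
f[10] = 48
One optimal cutting: pieces 8 with 2 meters of scrap → $48.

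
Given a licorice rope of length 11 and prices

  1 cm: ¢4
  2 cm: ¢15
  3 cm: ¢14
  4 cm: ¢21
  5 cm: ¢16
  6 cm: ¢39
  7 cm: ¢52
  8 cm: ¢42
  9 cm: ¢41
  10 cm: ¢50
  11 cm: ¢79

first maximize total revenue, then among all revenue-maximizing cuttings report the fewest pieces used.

3

Consider every possible first cut. r[k] is the best of p[i]+r[k−i] over all sellable i≤k.
r[1] = 4
r[2] = 15
r[3] = 19  (first piece 1, then r[2]=15)
r[4] = 30  (first piece 2, then r[2]=15)
r[5] = 34  (first piece 1, then r[4]=30)
r[6] = 45  (first piece 2, then r[4]=30)
r[7] = 52
r[8] = 60  (first piece 2, then r[6]=45)
r[9] = 67  (first piece 2, then r[7]=52)
r[10] = 75  (first piece 2, then r[8]=60)
r[11] = 82  (first piece 2, then r[9]=67)
Maximum revenue is ¢82.
Now minimize piece count subject to staying optimal: for each k, pieces[k] = 1 + min over i with p[i]+r[k−i]=r[k] of pieces[k−i].
pieces[8] = 4
pieces[9] = 2
pieces[10] = 5
pieces[11] = 3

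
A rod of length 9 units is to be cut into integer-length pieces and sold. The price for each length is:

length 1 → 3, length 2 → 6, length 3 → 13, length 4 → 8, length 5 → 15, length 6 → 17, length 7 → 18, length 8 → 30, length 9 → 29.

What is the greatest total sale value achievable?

39

Let R[k] be the best obtainable value from length k. For each k, try every first piece i and keep the best of price[i] + R[k−i].
R[1] = 3
R[2] = max(3+3, 6+0) = 6
R[3] = max(3+6, 6+3, 13+0) = 13
R[4] = max(3+13, 6+6, 13+3, 8+0) = 16
R[5] = max(3+16, 6+13, 13+6, 8+3, 15+0) = 19
R[6] = max(3+19, 6+16, 13+13, 8+6, 15+3, 17+0) = 26
R[7] = max(3+26, 6+19, 13+16, …, 17+3, 18+0) = 29
R[8] = max(3+29, 6+26, 13+19, …, 18+3, 30+0) = 32
R[9] = max(3+32, 6+29, 13+26, …, 30+3, 29+0) = 39
One optimal cutting: 3 + 3 + 3 → 13 + 13 + 13 = 39.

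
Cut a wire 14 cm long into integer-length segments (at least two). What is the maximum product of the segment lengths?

Let prod[k] be the best product for length k (with at least one cut). For each first piece i, the rest contributes max(k−i, prod[k−i]).
prod[2] = 1×max(1,0) = 1×1 = 1
prod[3] = 1×max(2,1) = 1×2 = 2
prod[4] = 2×max(2,1) = 2×2 = 4
prod[5] = 2×max(3,2) = 2×3 = 6
prod[6] = 3×max(3,2) = 3×3 = 9
prod[7] = 2×max(5,6) = 2×6 = 12
prod[8] = 2×max(6,9) = 2×9 = 18
prod[9] = 3×max(6,9) = 3×9 = 27
prod[10] = 2×max(8,18) = 2×18 = 36
prod[11] = 2×max(9,27) = 2×27 = 54
prod[12] = 3×max(9,27) = 3×27 = 81
prod[13] = 2×max(11,54) = 2×54 = 108
prod[14] = 2×max(12,81) = 2×81 = 162
One optimal split: 3 + 3 + 3 + 3 + 2; product 3×3×3×3×2 = 162.

162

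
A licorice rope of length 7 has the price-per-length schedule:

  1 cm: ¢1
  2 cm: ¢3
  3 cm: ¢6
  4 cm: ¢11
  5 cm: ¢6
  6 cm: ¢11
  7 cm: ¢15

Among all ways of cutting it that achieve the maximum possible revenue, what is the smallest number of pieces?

2

Let r[k] be the best obtainable value from length k. For each k, try every first piece i and keep the best of price[i] + r[k−i].
r[1] = 1
r[2] = max(1+1, 3+0) = 3
r[3] = max(1+3, 3+1, 6+0) = 6
r[4] = max(1+6, 3+3, 6+1, 11+0) = 11
r[5] = max(1+11, 3+6, 6+3, 11+1, 6+0) = 12
r[6] = max(1+12, 3+11, 6+6, 11+3, 6+1, 11+0) = 14
r[7] = max(1+14, 3+12, 6+11, …, 11+1, 15+0) = 17
Maximum revenue is ¢17.
Now minimize piece count subject to staying optimal: for each k, pieces[k] = 1 + min over i with p[i]+r[k−i]=r[k] of pieces[k−i].
pieces[4] = 1
pieces[5] = 2
pieces[6] = 2
pieces[7] = 2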